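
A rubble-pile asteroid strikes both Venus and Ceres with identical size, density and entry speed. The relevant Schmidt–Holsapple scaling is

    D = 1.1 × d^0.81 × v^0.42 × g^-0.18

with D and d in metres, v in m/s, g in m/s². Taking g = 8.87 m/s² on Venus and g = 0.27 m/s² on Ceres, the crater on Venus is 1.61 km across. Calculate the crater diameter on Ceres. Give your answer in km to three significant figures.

All impactor-dependent factors cancel in the ratio, leaving D_Ceres/D_Venus = (g_Ceres/g_Venus)^-0.18.
(0.27/8.87)^-0.18 = 0.03044^-0.18 = 1.875
D_Ceres = 1.875 × 1.61 km = 3.02 km

D ≈ 3.02 km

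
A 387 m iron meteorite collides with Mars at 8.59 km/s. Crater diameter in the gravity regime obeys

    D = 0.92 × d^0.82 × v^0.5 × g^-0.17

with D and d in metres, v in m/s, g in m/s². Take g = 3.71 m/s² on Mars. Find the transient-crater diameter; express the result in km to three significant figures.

In SI units: v = 8590 m/s.
d^0.82 = 387^0.82 = 132.4
v^0.5 = 8590^0.5 = 92.68
g^-0.17 = 3.71^-0.17 = 0.8002
D = 0.92 × 132.4 × 92.68 × 0.8002 = 9034 m
   = 9.034 km

D ≈ 9.03 km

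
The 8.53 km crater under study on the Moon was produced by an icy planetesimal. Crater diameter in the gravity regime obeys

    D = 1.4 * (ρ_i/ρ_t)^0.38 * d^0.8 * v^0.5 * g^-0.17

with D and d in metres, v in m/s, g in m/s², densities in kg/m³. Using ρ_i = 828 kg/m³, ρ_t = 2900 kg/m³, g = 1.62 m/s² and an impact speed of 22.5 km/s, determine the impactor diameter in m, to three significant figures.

d ≈ 206 m

Rearranging for d: d = [D / (1.4 · (828/2900)^0.38 · 22500^0.5 · 1.62^-0.17)]^(1/0.8).
D = 8530 m.
(828/2900)^0.38 = 0.6211
22500^0.5 = 150.0
1.62^-0.17 = 0.9213
Denominator = 1.4 × 0.6211 × 150.0 × 0.9213 = 120.2
D / 120.2 = 8530 / 120.2 = 70.97
d = 70.97^(1/0.8) = 70.97^1.25 = 206.0 m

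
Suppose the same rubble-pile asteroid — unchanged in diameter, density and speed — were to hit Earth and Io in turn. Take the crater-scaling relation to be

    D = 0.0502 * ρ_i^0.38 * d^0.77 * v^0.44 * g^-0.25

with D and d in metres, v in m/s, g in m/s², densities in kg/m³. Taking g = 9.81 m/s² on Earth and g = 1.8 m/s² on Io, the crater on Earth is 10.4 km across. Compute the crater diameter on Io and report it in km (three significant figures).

D ≈ 15.9 km

All impactor-dependent factors cancel in the ratio, leaving D_Io/D_Earth = (g_Io/g_Earth)^-0.25.
(1.8/9.81)^-0.25 = 0.1835^-0.25 = 1.528
D_Io = 1.528 × 10.4 km = 15.9 km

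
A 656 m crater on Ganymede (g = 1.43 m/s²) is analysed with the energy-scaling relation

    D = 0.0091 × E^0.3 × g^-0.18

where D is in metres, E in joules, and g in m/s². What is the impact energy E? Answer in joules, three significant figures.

E ≈ 1.93 × 10^16 J

Rearranging: E = [D / (0.0091 · g^-0.18)]^(1/0.3).
g^-0.18 = 1.43^-0.18 = 0.9376
D / (0.0091 × 0.9376) = 656 / (8.532 × 10^-3) = 7.689 × 10^4
E = (7.689 × 10^4)^3.3333 = 1.932 × 10^16 J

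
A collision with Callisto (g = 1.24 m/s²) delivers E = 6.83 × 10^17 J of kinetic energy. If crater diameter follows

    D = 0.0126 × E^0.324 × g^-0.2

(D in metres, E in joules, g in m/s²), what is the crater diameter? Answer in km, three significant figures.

D ≈ 7.25 km

E^0.324 = (6.83 × 10^17)^0.324 = 6.003 × 10^5
g^-0.2 = 1.24^-0.2 = 0.9579
D = 0.0126 × 6.003 × 10^5 × 0.9579 = 7245 m
   = 7.245 km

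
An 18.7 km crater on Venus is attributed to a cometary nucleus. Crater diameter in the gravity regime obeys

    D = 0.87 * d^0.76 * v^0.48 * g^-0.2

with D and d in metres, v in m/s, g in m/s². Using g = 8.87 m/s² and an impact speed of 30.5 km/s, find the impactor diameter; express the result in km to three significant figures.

Rearranging for d: d = [D / (0.87 · 30500^0.48 · 8.87^-0.2)]^(1/0.76).
D = 18700 m.
30500^0.48 = 142.1
8.87^-0.2 = 0.6463
Denominator = 0.87 × 142.1 × 0.6463 = 79.90
D / 79.90 = 18700 / 79.90 = 234.0
d = 234.0^(1/0.76) = 234.0^1.3158 = 1310 m

d ≈ 1.31 km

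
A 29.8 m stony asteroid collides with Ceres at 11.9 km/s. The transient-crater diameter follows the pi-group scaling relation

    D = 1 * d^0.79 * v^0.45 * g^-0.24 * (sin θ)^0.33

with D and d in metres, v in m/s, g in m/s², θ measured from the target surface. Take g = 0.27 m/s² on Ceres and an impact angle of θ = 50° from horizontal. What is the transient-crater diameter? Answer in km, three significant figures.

D ≈ 1.25 km

In SI units: v = 11900 m/s.
d^0.79 = 29.8^0.79 = 14.61
v^0.45 = 11900^0.45 = 68.23
g^-0.24 = 0.27^-0.24 = 1.369
(sin 50°)^0.33 = 0.7660^0.33 = 0.9158
D = 1 × 14.61 × 68.23 × 1.369 × 0.9158 = 1250 m
   = 1.250 km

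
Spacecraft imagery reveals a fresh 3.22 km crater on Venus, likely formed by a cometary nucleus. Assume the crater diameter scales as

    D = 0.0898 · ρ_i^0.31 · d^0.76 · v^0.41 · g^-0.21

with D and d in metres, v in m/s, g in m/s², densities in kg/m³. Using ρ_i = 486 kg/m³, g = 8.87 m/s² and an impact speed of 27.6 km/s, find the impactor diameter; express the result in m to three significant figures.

Rearranging for d: d = [D / (0.0898 · 486^0.31 · 27600^0.41 · 8.87^-0.21)]^(1/0.76).
D = 3220 m.
486^0.31 = 6.805
27600^0.41 = 66.19
8.87^-0.21 = 0.6323
Denominator = 0.0898 × 6.805 × 66.19 × 0.6323 = 25.58
D / 25.58 = 3220 / 25.58 = 125.9
d = 125.9^(1/0.76) = 125.9^1.3158 = 579.7 m

d ≈ 580 m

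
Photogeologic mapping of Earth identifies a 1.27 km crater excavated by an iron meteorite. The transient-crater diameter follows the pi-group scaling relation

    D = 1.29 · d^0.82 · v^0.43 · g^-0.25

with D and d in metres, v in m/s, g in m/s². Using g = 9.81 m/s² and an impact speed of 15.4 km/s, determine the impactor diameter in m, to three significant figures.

Rearranging for d: d = [D / (1.29 · 15400^0.43 · 9.81^-0.25)]^(1/0.82).
D = 1270 m.
15400^0.43 = 63.19
9.81^-0.25 = 0.5650
Denominator = 1.29 × 63.19 × 0.5650 = 46.06
D / 46.06 = 1270 / 46.06 = 27.57
d = 27.57^(1/0.82) = 27.57^1.2195 = 57.10 m

d ≈ 57.1 m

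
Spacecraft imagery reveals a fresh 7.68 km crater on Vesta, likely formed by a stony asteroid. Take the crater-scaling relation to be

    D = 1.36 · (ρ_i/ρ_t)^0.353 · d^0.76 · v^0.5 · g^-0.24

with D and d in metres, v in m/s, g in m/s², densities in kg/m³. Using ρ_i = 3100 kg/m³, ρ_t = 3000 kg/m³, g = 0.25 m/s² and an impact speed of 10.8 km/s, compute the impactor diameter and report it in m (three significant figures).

Rearranging for d: d = [D / (1.36 · (3100/3000)^0.353 · 10800^0.5 · 0.25^-0.24)]^(1/0.76).
D = 7680 m.
(3100/3000)^0.353 = 1.012
10800^0.5 = 103.9
0.25^-0.24 = 1.395
Denominator = 1.36 × 1.012 × 103.9 × 1.395 = 199.5
D / 199.5 = 7680 / 199.5 = 38.50
d = 38.50^(1/0.76) = 38.50^1.3158 = 121.9 m

d ≈ 122 m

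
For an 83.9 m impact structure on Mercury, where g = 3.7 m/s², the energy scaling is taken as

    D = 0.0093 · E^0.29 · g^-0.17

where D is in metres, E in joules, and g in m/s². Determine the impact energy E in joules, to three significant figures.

Rearranging: E = [D / (0.0093 · g^-0.17)]^(1/0.29).
g^-0.17 = 3.7^-0.17 = 0.8006
D / (0.0093 × 0.8006) = 83.9 / (7.446 × 10^-3) = 1.127 × 10^4
E = (1.127 × 10^4)^3.4483 = 9.381 × 10^13 J

E ≈ 9.38 × 10^13 J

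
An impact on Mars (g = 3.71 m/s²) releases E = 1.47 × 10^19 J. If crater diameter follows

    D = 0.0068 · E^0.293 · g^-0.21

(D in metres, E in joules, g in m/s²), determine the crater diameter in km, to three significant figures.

E^0.293 = (1.47 × 10^19)^0.293 = 4.131 × 10^5
g^-0.21 = 3.71^-0.21 = 0.7593
D = 0.0068 × 4.131 × 10^5 × 0.7593 = 2133 m
   = 2.133 km

D ≈ 2.13 km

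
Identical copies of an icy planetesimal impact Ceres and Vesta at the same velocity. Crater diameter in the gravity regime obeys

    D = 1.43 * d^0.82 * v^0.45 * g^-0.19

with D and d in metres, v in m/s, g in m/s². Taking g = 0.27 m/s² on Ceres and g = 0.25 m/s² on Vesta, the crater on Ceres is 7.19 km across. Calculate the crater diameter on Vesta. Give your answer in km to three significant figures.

D ≈ 7.30 km

All impactor-dependent factors cancel in the ratio, leaving D_Vesta/D_Ceres = (g_Vesta/g_Ceres)^-0.19.
(0.25/0.27)^-0.19 = 0.9259^-0.19 = 1.015
D_Vesta = 1.015 × 7.19 km = 7.30 km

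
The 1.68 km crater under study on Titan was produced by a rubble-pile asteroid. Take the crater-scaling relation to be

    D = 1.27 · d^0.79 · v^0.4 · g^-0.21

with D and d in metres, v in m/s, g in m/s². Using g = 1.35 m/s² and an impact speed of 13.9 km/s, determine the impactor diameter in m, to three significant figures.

d ≈ 77.3 m

Rearranging for d: d = [D / (1.27 · 13900^0.4 · 1.35^-0.21)]^(1/0.79).
D = 1680 m.
13900^0.4 = 45.42
1.35^-0.21 = 0.9389
Denominator = 1.27 × 45.42 × 0.9389 = 54.16
D / 54.16 = 1680 / 54.16 = 31.02
d = 31.02^(1/0.79) = 31.02^1.2658 = 77.29 m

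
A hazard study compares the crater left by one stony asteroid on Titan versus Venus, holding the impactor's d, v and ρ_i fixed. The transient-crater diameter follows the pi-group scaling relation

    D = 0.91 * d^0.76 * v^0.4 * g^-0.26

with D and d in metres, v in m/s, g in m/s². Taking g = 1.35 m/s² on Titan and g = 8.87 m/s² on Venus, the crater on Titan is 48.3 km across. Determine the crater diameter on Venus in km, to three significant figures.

D ≈ 29.6 km

All impactor-dependent factors cancel in the ratio, leaving D_Venus/D_Titan = (g_Venus/g_Titan)^-0.26.
(8.87/1.35)^-0.26 = 6.570^-0.26 = 0.6130
D_Venus = 0.6130 × 48.3 km = 29.6 km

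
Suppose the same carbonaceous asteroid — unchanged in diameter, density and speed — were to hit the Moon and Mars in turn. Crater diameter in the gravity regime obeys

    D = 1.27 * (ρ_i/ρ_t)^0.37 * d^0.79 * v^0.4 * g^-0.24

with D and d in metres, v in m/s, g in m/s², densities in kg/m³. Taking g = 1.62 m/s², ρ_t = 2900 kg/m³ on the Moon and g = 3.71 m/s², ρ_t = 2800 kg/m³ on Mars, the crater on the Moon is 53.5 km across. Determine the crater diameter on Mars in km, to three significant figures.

The impactor-only factors (d, v, ρ_i) cancel in the ratio, leaving D_Mars/D_Moon = (g_Mars/g_Moon)^-0.24 · (ρ_t,Moon/ρ_t,Mars)^0.37.
(3.71/1.62)^-0.24 = 2.290^-0.24 = 0.8197
(2900/2800)^0.37 = 1.036^0.37 = 1.013
Ratio = 0.8197 × 1.013 = 0.8304
D_Mars = 0.8304 × 53.5 km = 44.4 km

D ≈ 44.4 km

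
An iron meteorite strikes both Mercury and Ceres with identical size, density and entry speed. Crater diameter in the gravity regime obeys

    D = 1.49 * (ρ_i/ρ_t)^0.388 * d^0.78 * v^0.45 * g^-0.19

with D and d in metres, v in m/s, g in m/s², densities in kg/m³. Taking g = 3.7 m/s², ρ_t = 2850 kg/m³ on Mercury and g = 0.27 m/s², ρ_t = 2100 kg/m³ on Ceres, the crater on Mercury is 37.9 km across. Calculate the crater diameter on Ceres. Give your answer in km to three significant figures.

D ≈ 70.2 km

The impactor-only factors (d, v, ρ_i) cancel in the ratio, leaving D_Ceres/D_Mercury = (g_Ceres/g_Mercury)^-0.19 · (ρ_t,Mercury/ρ_t,Ceres)^0.388.
(0.27/3.7)^-0.19 = 0.07297^-0.19 = 1.644
(2850/2100)^0.388 = 1.357^0.388 = 1.126
Ratio = 1.644 × 1.126 = 1.851
D_Ceres = 1.851 × 37.9 km = 70.2 km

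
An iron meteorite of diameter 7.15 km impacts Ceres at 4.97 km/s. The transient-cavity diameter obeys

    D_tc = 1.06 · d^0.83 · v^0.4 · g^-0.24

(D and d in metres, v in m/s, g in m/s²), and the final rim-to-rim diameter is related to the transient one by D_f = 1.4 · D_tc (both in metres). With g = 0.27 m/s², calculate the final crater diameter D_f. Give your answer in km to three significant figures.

In SI: d = 7150 m, v = 4970 m/s.
d^0.83 = 7150^0.83 = 1582
v^0.4 = 4970^0.4 = 30.10
g^-0.24 = 0.27^-0.24 = 1.369
D_tc = 1.06 × 1582 × 30.10 × 1.369 = 69100 m
D_f = 1.4 × 69100 = 96740 m
     = 96.74 km

D_f ≈ 96.7 km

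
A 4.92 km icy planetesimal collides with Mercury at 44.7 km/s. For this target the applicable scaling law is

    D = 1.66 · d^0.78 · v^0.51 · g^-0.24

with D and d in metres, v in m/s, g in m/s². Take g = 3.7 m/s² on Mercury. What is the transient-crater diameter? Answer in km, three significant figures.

In SI units: d = 4920 m, v = 44700 m/s.
d^0.78 = 4920^0.78 = 758.1
v^0.51 = 44700^0.51 = 235.3
g^-0.24 = 3.7^-0.24 = 0.7305
D = 1.66 × 758.1 × 235.3 × 0.7305 = 2.163 × 10^5 m
   = 216.3 km

D ≈ 216 km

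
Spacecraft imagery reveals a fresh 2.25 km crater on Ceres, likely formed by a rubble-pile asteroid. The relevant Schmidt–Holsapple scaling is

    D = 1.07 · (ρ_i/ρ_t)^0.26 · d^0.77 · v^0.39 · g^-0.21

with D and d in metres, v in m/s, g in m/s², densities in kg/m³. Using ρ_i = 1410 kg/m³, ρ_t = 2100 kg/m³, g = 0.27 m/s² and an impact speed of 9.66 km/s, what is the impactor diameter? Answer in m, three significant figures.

d ≈ 159 m

Rearranging for d: d = [D / (1.07 · (1410/2100)^0.26 · 9660^0.39 · 0.27^-0.21)]^(1/0.77).
D = 2250 m.
(1410/2100)^0.26 = 0.9016
9660^0.39 = 35.82
0.27^-0.21 = 1.316
Denominator = 1.07 × 0.9016 × 35.82 × 1.316 = 45.48
D / 45.48 = 2250 / 45.48 = 49.47
d = 49.47^(1/0.77) = 49.47^1.2987 = 158.7 m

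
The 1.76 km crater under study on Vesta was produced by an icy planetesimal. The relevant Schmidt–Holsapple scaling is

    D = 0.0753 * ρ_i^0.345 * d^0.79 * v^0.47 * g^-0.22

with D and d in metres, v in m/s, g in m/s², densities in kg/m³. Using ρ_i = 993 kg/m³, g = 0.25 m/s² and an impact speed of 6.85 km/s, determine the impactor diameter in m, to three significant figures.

d ≈ 59.1 m

Rearranging for d: d = [D / (0.0753 · 993^0.345 · 6850^0.47 · 0.25^-0.22)]^(1/0.79).
D = 1760 m.
993^0.345 = 10.81
6850^0.47 = 63.50
0.25^-0.22 = 1.357
Denominator = 0.0753 × 10.81 × 63.50 × 1.357 = 70.14
D / 70.14 = 1760 / 70.14 = 25.09
d = 25.09^(1/0.79) = 25.09^1.2658 = 59.09 m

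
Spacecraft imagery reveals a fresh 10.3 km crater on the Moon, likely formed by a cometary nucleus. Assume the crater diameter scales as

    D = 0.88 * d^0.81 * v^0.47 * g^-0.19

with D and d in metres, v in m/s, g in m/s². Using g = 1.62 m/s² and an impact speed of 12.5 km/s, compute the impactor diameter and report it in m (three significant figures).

Rearranging for d: d = [D / (0.88 · 12500^0.47 · 1.62^-0.19)]^(1/0.81).
D = 10300 m.
12500^0.47 = 84.25
1.62^-0.19 = 0.9124
Denominator = 0.88 × 84.25 × 0.9124 = 67.65
D / 67.65 = 10300 / 67.65 = 152.3
d = 152.3^(1/0.81) = 152.3^1.2346 = 495.2 m

d ≈ 495 m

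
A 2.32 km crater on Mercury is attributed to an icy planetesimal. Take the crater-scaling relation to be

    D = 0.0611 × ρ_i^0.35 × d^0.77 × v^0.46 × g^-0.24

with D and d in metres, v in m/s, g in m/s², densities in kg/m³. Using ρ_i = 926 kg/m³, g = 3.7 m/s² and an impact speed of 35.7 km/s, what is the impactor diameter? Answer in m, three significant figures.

d ≈ 114 m

Rearranging for d: d = [D / (0.0611 · 926^0.35 · 35700^0.46 · 3.7^-0.24)]^(1/0.77).
D = 2320 m.
926^0.35 = 10.92
35700^0.46 = 124.2
3.7^-0.24 = 0.7305
Denominator = 0.0611 × 10.92 × 124.2 × 0.7305 = 60.53
D / 60.53 = 2320 / 60.53 = 38.33
d = 38.33^(1/0.77) = 38.33^1.2987 = 113.9 m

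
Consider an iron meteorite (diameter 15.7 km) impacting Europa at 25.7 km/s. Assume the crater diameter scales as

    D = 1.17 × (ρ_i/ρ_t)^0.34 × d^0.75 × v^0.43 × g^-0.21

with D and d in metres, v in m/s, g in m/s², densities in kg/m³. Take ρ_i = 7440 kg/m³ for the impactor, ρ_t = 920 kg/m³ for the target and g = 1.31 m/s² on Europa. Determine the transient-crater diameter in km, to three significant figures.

In SI units: d = 15700 m, v = 25700 m/s.
(ρ_i/ρ_t)^0.34 = (7440/920)^0.34 = 2.035
d^0.75 = 15700^0.75 = 1403
v^0.43 = 25700^0.43 = 78.75
g^-0.21 = 1.31^-0.21 = 0.9449
D = 1.17 × 2.035 × 1403 × 78.75 × 0.9449 = 2.486 × 10^5 m
   = 248.6 km

D ≈ 249 km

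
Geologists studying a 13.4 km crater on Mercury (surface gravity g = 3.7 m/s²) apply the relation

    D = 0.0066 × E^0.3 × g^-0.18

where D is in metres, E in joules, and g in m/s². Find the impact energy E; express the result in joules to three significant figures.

Rearranging: E = [D / (0.0066 · g^-0.18)]^(1/0.3).
D = 13400 m.
g^-0.18 = 3.7^-0.18 = 0.7902
D / (0.0066 × 0.7902) = 13400 / (5.215 × 10^-3) = 2.570 × 10^6
E = (2.570 × 10^6)^3.3333 = 2.324 × 10^21 J

E ≈ 2.32 × 10^21 J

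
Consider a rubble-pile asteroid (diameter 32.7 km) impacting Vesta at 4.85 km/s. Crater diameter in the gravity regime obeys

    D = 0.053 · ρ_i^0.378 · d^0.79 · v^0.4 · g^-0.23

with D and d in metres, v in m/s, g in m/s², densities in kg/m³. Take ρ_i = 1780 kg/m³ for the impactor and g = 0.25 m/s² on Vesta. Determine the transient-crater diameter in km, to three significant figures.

In SI units: d = 32700 m, v = 4850 m/s.
ρ_i^0.378 = 1780^0.378 = 16.93
d^0.79 = 32700^0.79 = 3685
v^0.4 = 4850^0.4 = 29.81
g^-0.23 = 0.25^-0.23 = 1.376
D = 0.053 × 16.93 × 3685 × 29.81 × 1.376 = 1.356 × 10^5 m
   = 135.6 km

D ≈ 136 km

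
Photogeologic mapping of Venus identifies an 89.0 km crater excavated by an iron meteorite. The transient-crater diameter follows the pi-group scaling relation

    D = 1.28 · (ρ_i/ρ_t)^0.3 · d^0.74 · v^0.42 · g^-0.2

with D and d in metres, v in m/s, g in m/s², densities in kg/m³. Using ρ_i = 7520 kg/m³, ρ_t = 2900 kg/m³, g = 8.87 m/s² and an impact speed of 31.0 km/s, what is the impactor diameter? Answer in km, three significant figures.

d ≈ 12.1 km

Rearranging for d: d = [D / (1.28 · (7520/2900)^0.3 · 31000^0.42 · 8.87^-0.2)]^(1/0.74).
D = 89000 m.
(7520/2900)^0.3 = 1.331
31000^0.42 = 76.98
8.87^-0.2 = 0.6463
Denominator = 1.28 × 1.331 × 76.98 × 0.6463 = 84.76
D / 84.76 = 89000 / 84.76 = 1050
d = 1050^(1/0.74) = 1050^1.3514 = 12101 m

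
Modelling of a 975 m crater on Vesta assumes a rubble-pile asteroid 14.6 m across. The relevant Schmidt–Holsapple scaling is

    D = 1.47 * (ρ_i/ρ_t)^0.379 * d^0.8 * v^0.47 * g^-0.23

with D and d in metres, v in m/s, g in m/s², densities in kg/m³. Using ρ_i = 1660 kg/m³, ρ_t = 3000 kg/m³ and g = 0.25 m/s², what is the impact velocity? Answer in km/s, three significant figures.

Rearranging for v: v = [D / (1.47 · (1660/3000)^0.379 · 14.6^0.8 · 0.25^-0.23)]^(1/0.47).
(1660/3000)^0.379 = 0.7991
14.6^0.8 = 8.540
0.25^-0.23 = 1.376
Denominator = 1.47 × 0.7991 × 8.540 × 1.376 = 13.80
D / 13.80 = 975 / 13.80 = 70.65
v = 70.65^(1/0.47) = 70.65^2.1277 = 8597 m/s

v ≈ 8.60 km/s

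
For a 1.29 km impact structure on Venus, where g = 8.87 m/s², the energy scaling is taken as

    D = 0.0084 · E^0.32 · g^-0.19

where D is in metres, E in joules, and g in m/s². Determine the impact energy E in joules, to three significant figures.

Rearranging: E = [D / (0.0084 · g^-0.19)]^(1/0.32).
D = 1290 m.
g^-0.19 = 8.87^-0.19 = 0.6605
D / (0.0084 × 0.6605) = 1290 / (5.548 × 10^-3) = 2.325 × 10^5
E = (2.325 × 10^5)^3.125 = 5.889 × 10^16 J

E ≈ 5.89 × 10^16 J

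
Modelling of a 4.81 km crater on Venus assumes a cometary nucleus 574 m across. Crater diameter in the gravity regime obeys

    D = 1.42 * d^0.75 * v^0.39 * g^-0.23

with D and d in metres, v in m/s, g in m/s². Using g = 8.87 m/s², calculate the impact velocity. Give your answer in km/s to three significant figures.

Rearranging for v: v = [D / (1.42 · 574^0.75 · 8.87^-0.23)]^(1/0.39).
D = 4810 m.
574^0.75 = 117.3
8.87^-0.23 = 0.6053
Denominator = 1.42 × 117.3 × 0.6053 = 100.8
D / 100.8 = 4810 / 100.8 = 47.72
v = 47.72^(1/0.39) = 47.72^2.5641 = 20154 m/s

v ≈ 20.2 km/s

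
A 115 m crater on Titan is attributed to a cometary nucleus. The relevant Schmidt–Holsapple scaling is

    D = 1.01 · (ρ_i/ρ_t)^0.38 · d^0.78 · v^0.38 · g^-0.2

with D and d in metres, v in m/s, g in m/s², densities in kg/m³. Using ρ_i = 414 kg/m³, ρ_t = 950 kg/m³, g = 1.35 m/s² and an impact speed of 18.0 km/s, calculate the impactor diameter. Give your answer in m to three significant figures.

d ≈ 5.92 m

Rearranging for d: d = [D / (1.01 · (414/950)^0.38 · 18000^0.38 · 1.35^-0.2)]^(1/0.78).
(414/950)^0.38 = 0.7293
18000^0.38 = 41.40
1.35^-0.2 = 0.9417
Denominator = 1.01 × 0.7293 × 41.40 × 0.9417 = 28.72
D / 28.72 = 115 / 28.72 = 4.004
d = 4.004^(1/0.78) = 4.004^1.2821 = 5.922 m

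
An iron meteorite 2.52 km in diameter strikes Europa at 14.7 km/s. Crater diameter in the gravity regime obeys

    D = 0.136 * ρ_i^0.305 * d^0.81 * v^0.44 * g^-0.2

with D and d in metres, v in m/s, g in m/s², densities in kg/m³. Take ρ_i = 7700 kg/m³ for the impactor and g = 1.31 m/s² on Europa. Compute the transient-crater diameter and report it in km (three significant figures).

In SI units: d = 2520 m, v = 14700 m/s.
ρ_i^0.305 = 7700^0.305 = 15.32
d^0.81 = 2520^0.81 = 569.0
v^0.44 = 14700^0.44 = 68.17
g^-0.2 = 1.31^-0.2 = 0.9474
D = 0.136 × 15.32 × 569.0 × 68.17 × 0.9474 = 76566 m
   = 76.57 km

D ≈ 76.6 km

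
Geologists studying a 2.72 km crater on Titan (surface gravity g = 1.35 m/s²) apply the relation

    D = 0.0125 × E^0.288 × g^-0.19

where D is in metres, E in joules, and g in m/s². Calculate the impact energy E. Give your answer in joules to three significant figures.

Rearranging: E = [D / (0.0125 · g^-0.19)]^(1/0.288).
D = 2720 m.
g^-0.19 = 1.35^-0.19 = 0.9446
D / (0.0125 × 0.9446) = 2720 / (0.01181) = 2.303 × 10^5
E = (2.303 × 10^5)^3.4722 = 4.159 × 10^18 J

E ≈ 4.16 × 10^18 J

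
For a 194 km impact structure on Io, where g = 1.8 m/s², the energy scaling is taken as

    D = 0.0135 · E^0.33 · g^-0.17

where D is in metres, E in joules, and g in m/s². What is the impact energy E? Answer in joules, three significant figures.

Rearranging: E = [D / (0.0135 · g^-0.17)]^(1/0.33).
D = 194000 m.
g^-0.17 = 1.8^-0.17 = 0.9049
D / (0.0135 × 0.9049) = 194000 / (0.01222) = 1.588 × 10^7
E = (1.588 × 10^7)^3.0303 = 6.618 × 10^21 J

E ≈ 6.62 × 10^21 J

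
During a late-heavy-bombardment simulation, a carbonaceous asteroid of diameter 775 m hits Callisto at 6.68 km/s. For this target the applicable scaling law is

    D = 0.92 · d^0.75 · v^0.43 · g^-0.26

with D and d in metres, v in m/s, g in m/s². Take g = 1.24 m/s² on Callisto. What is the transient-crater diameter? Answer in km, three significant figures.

D ≈ 5.64 km

In SI units: v = 6680 m/s.
d^0.75 = 775^0.75 = 146.9
v^0.43 = 6680^0.43 = 44.12
g^-0.26 = 1.24^-0.26 = 0.9456
D = 0.92 × 146.9 × 44.12 × 0.9456 = 5638 m
   = 5.638 km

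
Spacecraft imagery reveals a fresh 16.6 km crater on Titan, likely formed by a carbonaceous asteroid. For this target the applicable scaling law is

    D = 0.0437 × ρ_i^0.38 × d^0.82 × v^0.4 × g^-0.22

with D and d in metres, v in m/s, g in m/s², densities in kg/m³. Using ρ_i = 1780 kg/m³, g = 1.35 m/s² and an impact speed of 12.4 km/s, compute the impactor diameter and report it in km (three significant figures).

Rearranging for d: d = [D / (0.0437 · 1780^0.38 · 12400^0.4 · 1.35^-0.22)]^(1/0.82).
D = 16600 m.
1780^0.38 = 17.19
12400^0.4 = 43.39
1.35^-0.22 = 0.9361
Denominator = 0.0437 × 17.19 × 43.39 × 0.9361 = 30.51
D / 30.51 = 16600 / 30.51 = 544.1
d = 544.1^(1/0.82) = 544.1^1.2195 = 2169 m

d ≈ 2.17 km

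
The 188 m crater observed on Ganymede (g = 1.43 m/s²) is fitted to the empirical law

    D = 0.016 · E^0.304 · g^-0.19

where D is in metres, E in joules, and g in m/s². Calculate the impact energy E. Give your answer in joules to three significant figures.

E ≈ 3.06 × 10^13 J

Rearranging: E = [D / (0.016 · g^-0.19)]^(1/0.304).
g^-0.19 = 1.43^-0.19 = 0.9343
D / (0.016 × 0.9343) = 188 / (0.01495) = 1.258 × 10^4
E = (1.258 × 10^4)^3.2895 = 3.061 × 10^13 J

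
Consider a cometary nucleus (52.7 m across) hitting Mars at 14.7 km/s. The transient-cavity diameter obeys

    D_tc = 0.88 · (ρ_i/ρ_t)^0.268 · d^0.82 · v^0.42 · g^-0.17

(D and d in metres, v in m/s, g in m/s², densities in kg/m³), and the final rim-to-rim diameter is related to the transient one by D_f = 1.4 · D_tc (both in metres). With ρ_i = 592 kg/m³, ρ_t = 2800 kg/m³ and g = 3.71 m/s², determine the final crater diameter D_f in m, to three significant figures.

D_f ≈ 944 m

v = 14700 m/s.
(ρ_i/ρ_t)^0.268 = (592/2800)^0.268 = 0.6594
d^0.82 = 52.7^0.82 = 25.82
v^0.42 = 14700^0.42 = 56.27
g^-0.17 = 3.71^-0.17 = 0.8002
D_tc = 0.88 × 0.6594 × 25.82 × 56.27 × 0.8002 = 674.6 m
D_f = 1.4 × 674.6 = 944.4 m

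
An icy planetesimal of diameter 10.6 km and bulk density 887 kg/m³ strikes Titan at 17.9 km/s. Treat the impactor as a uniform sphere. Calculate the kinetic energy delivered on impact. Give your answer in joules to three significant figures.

d = 10600 m; v = 17900 m/s.
Mass m = (π/6) ρ d³ = (π/6) × 887 × (10600)³ = 5.531 × 10^14 kg
E = ½ m v² = 0.5 × 5.531 × 10^14 × (17900)² = 8.861 × 10^22 J

E ≈ 8.86 × 10^22 J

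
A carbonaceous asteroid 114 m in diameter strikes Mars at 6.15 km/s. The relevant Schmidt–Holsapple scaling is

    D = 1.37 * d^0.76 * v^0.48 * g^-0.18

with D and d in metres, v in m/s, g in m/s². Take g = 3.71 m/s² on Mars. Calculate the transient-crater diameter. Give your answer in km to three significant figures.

In SI units: v = 6150 m/s.
d^0.76 = 114^0.76 = 36.58
v^0.48 = 6150^0.48 = 65.87
g^-0.18 = 3.71^-0.18 = 0.7898
D = 1.37 × 36.58 × 65.87 × 0.7898 = 2607 m
   = 2.607 km

D ≈ 2.61 km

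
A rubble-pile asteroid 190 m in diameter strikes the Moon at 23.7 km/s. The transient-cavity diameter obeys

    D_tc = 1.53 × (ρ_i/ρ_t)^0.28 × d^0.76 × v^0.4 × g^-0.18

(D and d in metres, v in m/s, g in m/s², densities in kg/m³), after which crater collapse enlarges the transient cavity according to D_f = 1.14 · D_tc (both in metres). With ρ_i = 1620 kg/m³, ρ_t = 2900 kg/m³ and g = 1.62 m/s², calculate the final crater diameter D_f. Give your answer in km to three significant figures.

v = 23700 m/s.
(ρ_i/ρ_t)^0.28 = (1620/2900)^0.28 = 0.8496
d^0.76 = 190^0.76 = 53.93
v^0.4 = 23700^0.4 = 56.22
g^-0.18 = 1.62^-0.18 = 0.9168
D_tc = 1.53 × 0.8496 × 53.93 × 56.22 × 0.9168 = 3613 m
D_f = 1.14 × 3613 = 4119 m
     = 4.119 km

D_f ≈ 4.12 km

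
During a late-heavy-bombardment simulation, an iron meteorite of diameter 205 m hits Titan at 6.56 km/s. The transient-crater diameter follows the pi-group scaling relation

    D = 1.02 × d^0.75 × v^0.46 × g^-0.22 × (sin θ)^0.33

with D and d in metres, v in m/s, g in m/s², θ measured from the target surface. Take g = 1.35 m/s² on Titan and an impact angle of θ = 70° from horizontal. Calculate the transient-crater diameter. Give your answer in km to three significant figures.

In SI units: v = 6560 m/s.
d^0.75 = 205^0.75 = 54.18
v^0.46 = 6560^0.46 = 56.99
g^-0.22 = 1.35^-0.22 = 0.9361
(sin 70°)^0.33 = 0.9397^0.33 = 0.9797
D = 1.02 × 54.18 × 56.99 × 0.9361 × 0.9797 = 2888 m
   = 2.888 km

D ≈ 2.89 km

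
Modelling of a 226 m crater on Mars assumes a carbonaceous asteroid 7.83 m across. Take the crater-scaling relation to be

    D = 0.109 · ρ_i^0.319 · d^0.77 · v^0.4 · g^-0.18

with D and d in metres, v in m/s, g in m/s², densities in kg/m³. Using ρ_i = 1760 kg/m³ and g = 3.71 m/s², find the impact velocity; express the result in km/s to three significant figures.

v ≈ 17.3 km/s

Rearranging for v: v = [D / (0.109 · 1760^0.319 · 7.83^0.77 · 3.71^-0.18)]^(1/0.4).
1760^0.319 = 10.85
7.83^0.77 = 4.877
3.71^-0.18 = 0.7898
Denominator = 0.109 × 10.85 × 4.877 × 0.7898 = 4.555
D / 4.555 = 226 / 4.555 = 49.62
v = 49.62^(1/0.4) = 49.62^2.5 = 17344 m/s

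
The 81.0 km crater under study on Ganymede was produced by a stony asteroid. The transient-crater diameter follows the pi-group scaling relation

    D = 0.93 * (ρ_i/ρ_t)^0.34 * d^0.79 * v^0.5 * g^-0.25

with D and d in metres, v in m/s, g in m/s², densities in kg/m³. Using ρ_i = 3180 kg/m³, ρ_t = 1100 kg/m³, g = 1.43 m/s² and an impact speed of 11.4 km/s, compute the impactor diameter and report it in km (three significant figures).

d ≈ 3.44 km

Rearranging for d: d = [D / (0.93 · (3180/1100)^0.34 · 11400^0.5 · 1.43^-0.25)]^(1/0.79).
D = 81000 m.
(3180/1100)^0.34 = 1.435
11400^0.5 = 106.8
1.43^-0.25 = 0.9145
Denominator = 0.93 × 1.435 × 106.8 × 0.9145 = 130.3
D / 130.3 = 81000 / 130.3 = 621.6
d = 621.6^(1/0.79) = 621.6^1.2658 = 3436 m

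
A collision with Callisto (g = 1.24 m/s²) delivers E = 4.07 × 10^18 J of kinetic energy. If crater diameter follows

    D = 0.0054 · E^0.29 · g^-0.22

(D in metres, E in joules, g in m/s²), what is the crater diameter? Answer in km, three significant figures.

E^0.29 = (4.07 × 10^18)^0.29 = 2.493 × 10^5
g^-0.22 = 1.24^-0.22 = 0.9538
D = 0.0054 × 2.493 × 10^5 × 0.9538 = 1284 m
   = 1.284 km

D ≈ 1.28 km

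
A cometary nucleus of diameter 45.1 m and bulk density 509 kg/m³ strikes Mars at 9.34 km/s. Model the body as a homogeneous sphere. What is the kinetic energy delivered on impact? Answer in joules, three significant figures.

v = 9340 m/s.
Mass m = (π/6) ρ d³ = (π/6) × 509 × (45.1)³ = 2.445 × 10^7 kg
E = ½ m v² = 0.5 × 2.445 × 10^7 × (9340)² = 1.066 × 10^15 J

E ≈ 1.07 × 10^15 J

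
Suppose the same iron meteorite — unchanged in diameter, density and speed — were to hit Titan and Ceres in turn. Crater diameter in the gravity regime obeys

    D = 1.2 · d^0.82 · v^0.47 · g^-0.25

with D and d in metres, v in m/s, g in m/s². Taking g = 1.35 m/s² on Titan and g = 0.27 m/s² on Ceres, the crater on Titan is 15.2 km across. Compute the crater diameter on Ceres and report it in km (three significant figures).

All impactor-dependent factors cancel in the ratio, leaving D_Ceres/D_Titan = (g_Ceres/g_Titan)^-0.25.
(0.27/1.35)^-0.25 = 0.2000^-0.25 = 1.495
D_Ceres = 1.495 × 15.2 km = 22.7 km

D ≈ 22.7 km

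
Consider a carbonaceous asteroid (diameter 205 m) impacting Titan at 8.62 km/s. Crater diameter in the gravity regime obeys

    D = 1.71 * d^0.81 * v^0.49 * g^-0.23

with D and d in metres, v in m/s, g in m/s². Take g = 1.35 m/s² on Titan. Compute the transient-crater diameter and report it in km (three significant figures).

In SI units: v = 8620 m/s.
d^0.81 = 205^0.81 = 74.56
v^0.49 = 8620^0.49 = 84.80
g^-0.23 = 1.35^-0.23 = 0.9333
D = 1.71 × 74.56 × 84.80 × 0.9333 = 10091 m
   = 10.09 km

D ≈ 10.1 km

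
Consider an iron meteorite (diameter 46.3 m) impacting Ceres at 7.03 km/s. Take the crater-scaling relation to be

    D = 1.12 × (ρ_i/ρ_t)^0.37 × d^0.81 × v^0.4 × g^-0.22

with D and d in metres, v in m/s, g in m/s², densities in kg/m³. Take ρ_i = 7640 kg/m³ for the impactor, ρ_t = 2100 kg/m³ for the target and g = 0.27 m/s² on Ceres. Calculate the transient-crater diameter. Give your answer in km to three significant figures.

In SI units: v = 7030 m/s.
(ρ_i/ρ_t)^0.37 = (7640/2100)^0.37 = 1.613
d^0.81 = 46.3^0.81 = 22.34
v^0.4 = 7030^0.4 = 34.58
g^-0.22 = 0.27^-0.22 = 1.334
D = 1.12 × 1.613 × 22.34 × 34.58 × 1.334 = 1862 m
   = 1.862 km

D ≈ 1.86 km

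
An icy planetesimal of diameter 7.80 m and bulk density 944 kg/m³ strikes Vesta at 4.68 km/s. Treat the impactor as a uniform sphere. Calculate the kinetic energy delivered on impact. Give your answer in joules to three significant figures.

v = 4680 m/s.
Mass m = (π/6) ρ d³ = (π/6) × 944 × (7.8)³ = 2.346 × 10^5 kg
E = ½ m v² = 0.5 × 2.346 × 10^5 × (4680)² = 2.569 × 10^12 J

E ≈ 2.57 × 10^12 J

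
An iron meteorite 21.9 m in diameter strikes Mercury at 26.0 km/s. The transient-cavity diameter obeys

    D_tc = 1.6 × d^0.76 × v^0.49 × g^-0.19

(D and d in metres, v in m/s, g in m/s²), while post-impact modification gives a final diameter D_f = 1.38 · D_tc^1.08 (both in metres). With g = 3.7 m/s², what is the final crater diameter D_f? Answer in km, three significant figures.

D_f ≈ 4.79 km

v = 26000 m/s.
d^0.76 = 21.9^0.76 = 10.44
v^0.49 = 26000^0.49 = 145.7
g^-0.19 = 3.7^-0.19 = 0.7799
D_tc = 1.6 × 10.44 × 145.7 × 0.7799 = 1898 m
D_f = 1.38 × (1898)^1.08 = 4791 m
     = 4.791 km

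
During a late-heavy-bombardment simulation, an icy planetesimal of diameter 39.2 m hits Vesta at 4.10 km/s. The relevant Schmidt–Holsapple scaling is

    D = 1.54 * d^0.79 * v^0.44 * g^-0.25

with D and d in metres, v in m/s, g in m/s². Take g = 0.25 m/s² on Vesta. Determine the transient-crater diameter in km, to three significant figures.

In SI units: v = 4100 m/s.
d^0.79 = 39.2^0.79 = 18.14
v^0.44 = 4100^0.44 = 38.87
g^-0.25 = 0.25^-0.25 = 1.414
D = 1.54 × 18.14 × 38.87 × 1.414 = 1535 m
   = 1.535 km

D ≈ 1.54 km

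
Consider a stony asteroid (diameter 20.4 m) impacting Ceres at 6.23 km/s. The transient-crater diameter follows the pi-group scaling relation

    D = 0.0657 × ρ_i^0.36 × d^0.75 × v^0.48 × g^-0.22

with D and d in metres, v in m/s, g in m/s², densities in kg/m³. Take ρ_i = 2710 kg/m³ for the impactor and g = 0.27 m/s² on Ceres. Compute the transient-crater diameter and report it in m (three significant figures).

In SI units: v = 6230 m/s.
ρ_i^0.36 = 2710^0.36 = 17.21
d^0.75 = 20.4^0.75 = 9.599
v^0.48 = 6230^0.48 = 66.28
g^-0.22 = 0.27^-0.22 = 1.334
D = 0.0657 × 17.21 × 9.599 × 66.28 × 1.334 = 959.6 m

D ≈ 960 m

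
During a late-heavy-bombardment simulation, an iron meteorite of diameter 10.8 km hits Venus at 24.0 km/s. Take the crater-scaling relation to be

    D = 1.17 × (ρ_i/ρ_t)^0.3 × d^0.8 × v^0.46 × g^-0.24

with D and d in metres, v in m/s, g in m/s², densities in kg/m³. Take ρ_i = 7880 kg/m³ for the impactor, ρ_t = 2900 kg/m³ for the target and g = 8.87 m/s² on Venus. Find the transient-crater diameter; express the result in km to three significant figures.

In SI units: d = 10800 m, v = 24000 m/s.
(ρ_i/ρ_t)^0.3 = (7880/2900)^0.3 = 1.350
d^0.8 = 10800^0.8 = 1686
v^0.46 = 24000^0.46 = 103.5
g^-0.24 = 8.87^-0.24 = 0.5922
D = 1.17 × 1.350 × 1686 × 103.5 × 0.5922 = 1.632 × 10^5 m
   = 163.2 km

D ≈ 163 km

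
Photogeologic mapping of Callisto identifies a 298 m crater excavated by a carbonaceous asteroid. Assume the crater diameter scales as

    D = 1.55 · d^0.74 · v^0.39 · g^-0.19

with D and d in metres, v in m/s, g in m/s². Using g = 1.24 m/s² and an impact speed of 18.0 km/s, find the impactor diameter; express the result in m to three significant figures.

d ≈ 7.37 m

Rearranging for d: d = [D / (1.55 · 18000^0.39 · 1.24^-0.19)]^(1/0.74).
18000^0.39 = 45.66
1.24^-0.19 = 0.9600
Denominator = 1.55 × 45.66 × 0.9600 = 67.94
D / 67.94 = 298 / 67.94 = 4.386
d = 4.386^(1/0.74) = 4.386^1.3514 = 7.374 m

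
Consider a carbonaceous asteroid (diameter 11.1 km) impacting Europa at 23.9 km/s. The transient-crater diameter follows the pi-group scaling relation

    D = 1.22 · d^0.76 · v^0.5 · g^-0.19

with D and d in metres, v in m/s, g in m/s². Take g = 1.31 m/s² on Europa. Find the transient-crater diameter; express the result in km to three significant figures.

In SI units: d = 11100 m, v = 23900 m/s.
d^0.76 = 11100^0.76 = 1187
v^0.5 = 23900^0.5 = 154.6
g^-0.19 = 1.31^-0.19 = 0.9500
D = 1.22 × 1187 × 154.6 × 0.9500 = 2.127 × 10^5 m
   = 212.7 km

D ≈ 213 km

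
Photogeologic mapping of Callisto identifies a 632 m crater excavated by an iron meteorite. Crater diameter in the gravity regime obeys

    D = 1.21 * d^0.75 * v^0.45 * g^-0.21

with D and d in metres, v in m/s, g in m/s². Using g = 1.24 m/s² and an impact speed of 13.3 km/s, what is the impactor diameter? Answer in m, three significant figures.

Rearranging for d: d = [D / (1.21 · 13300^0.45 · 1.24^-0.21)]^(1/0.75).
13300^0.45 = 71.74
1.24^-0.21 = 0.9558
Denominator = 1.21 × 71.74 × 0.9558 = 82.97
D / 82.97 = 632 / 82.97 = 7.617
d = 7.617^(1/0.75) = 7.617^1.3333 = 14.99 m

d ≈ 15.0 m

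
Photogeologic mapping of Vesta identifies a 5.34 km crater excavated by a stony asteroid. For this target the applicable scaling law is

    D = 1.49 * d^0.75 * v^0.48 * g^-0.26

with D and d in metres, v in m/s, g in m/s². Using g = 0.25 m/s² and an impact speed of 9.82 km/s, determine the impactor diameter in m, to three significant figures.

Rearranging for d: d = [D / (1.49 · 9820^0.48 · 0.25^-0.26)]^(1/0.75).
D = 5340 m.
9820^0.48 = 82.45
0.25^-0.26 = 1.434
Denominator = 1.49 × 82.45 × 1.434 = 176.2
D / 176.2 = 5340 / 176.2 = 30.31
d = 30.31^(1/0.75) = 30.31^1.3333 = 94.49 m

d ≈ 94.5 m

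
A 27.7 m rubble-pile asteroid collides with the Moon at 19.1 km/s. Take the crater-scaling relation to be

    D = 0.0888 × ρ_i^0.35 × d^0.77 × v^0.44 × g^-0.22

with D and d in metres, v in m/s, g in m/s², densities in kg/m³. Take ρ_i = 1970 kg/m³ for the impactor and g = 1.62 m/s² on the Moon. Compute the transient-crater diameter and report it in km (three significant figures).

In SI units: v = 19100 m/s.
ρ_i^0.35 = 1970^0.35 = 14.23
d^0.77 = 27.7^0.77 = 12.90
v^0.44 = 19100^0.44 = 76.50
g^-0.22 = 1.62^-0.22 = 0.8993
D = 0.0888 × 14.23 × 12.90 × 76.50 × 0.8993 = 1121 m
   = 1.121 km

D ≈ 1.12 km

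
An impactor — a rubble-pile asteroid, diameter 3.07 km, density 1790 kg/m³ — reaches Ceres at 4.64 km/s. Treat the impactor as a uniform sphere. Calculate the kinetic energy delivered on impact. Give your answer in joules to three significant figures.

E ≈ 2.92 × 10^20 J

d = 3070 m; v = 4640 m/s.
Mass m = (π/6) ρ d³ = (π/6) × 1790 × (3070)³ = 2.712 × 10^13 kg
E = ½ m v² = 0.5 × 2.712 × 10^13 × (4640)² = 2.919 × 10^20 J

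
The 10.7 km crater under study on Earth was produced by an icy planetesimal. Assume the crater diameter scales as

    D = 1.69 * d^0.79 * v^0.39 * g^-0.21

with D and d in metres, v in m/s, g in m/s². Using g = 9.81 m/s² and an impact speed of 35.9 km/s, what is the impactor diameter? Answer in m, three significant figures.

d ≈ 671 m

Rearranging for d: d = [D / (1.69 · 35900^0.39 · 9.81^-0.21)]^(1/0.79).
D = 10700 m.
35900^0.39 = 59.77
9.81^-0.21 = 0.6191
Denominator = 1.69 × 59.77 × 0.6191 = 62.54
D / 62.54 = 10700 / 62.54 = 171.1
d = 171.1^(1/0.79) = 171.1^1.2658 = 671.2 m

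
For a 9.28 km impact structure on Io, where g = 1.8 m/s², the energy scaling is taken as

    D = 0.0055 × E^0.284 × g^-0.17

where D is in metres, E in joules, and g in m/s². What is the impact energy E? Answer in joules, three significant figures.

E ≈ 1.20 × 10^22 J

Rearranging: E = [D / (0.0055 · g^-0.17)]^(1/0.284).
D = 9280 m.
g^-0.17 = 1.8^-0.17 = 0.9049
D / (0.0055 × 0.9049) = 9280 / (4.977 × 10^-3) = 1.865 × 10^6
E = (1.865 × 10^6)^3.5211 = 1.201 × 10^22 J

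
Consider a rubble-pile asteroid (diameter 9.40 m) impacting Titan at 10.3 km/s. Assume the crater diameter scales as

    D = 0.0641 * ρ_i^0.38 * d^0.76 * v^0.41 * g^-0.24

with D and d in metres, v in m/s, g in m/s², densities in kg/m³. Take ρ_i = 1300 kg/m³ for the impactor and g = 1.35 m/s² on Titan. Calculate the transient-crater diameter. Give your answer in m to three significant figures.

In SI units: v = 10300 m/s.
ρ_i^0.38 = 1300^0.38 = 15.25
d^0.76 = 9.4^0.76 = 5.490
v^0.41 = 10300^0.41 = 44.18
g^-0.24 = 1.35^-0.24 = 0.9305
D = 0.0641 × 15.25 × 5.490 × 44.18 × 0.9305 = 220.6 m

D ≈ 221 m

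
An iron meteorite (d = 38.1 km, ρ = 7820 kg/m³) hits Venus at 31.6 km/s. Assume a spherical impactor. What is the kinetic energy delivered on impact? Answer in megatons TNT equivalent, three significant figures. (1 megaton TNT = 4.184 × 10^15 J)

d = 38100 m; v = 31600 m/s.
Mass m = (π/6) ρ d³ = (π/6) × 7820 × (38100)³ = 2.265 × 10^17 kg
E = ½ m v² = 0.5 × 2.265 × 10^17 × (31600)² = 1.131 × 10^26 J
   = 1.131 × 10^26 / 4.184×10^15 = 2.703 × 10^10 Mt

E ≈ 2.70 × 10^10 Mt TNT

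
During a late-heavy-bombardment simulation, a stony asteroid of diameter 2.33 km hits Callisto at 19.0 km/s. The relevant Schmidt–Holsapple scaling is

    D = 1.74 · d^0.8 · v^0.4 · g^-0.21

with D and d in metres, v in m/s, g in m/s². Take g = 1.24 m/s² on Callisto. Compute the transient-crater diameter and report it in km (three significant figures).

D ≈ 42.3 km

In SI units: d = 2330 m, v = 19000 m/s.
d^0.8 = 2330^0.8 = 494.2
v^0.4 = 19000^0.4 = 51.46
g^-0.21 = 1.24^-0.21 = 0.9558
D = 1.74 × 494.2 × 51.46 × 0.9558 = 42295 m
   = 42.29 km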